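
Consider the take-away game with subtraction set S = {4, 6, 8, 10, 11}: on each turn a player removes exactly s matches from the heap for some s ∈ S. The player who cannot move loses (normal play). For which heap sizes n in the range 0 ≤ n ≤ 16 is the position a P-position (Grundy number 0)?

n :  0  1  2  3  4  5  6  7  8  9 10 11 12 13 14 15 16
G :  0  0  0  0  1  1  1  1  2  2  2  2  3  3  3  0  0
P-positions are exactly the n with G(n) = 0.

0, 1, 2, 3, 15, 16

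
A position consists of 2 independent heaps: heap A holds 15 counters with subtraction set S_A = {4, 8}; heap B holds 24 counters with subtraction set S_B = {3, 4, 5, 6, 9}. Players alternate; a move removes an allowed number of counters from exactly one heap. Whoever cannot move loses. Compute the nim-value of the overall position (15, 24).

Heap A, S = {4, 8}:
n :  0  1  2  3  4  5  6  7  8  9 10 11 12 13 14 15
G :  0  0  0  0  1  1  1  1  2  2  2  2  0  0  0  0
G_A(15) = 0.
Heap B, S = {3, 4, 5, 6, 9}:
G(0) = 0
G(1) = mex{} = 0
G(2) = mex{} = 0
G(3) = mex{0} = 1
G(4) = mex{0,0} = 1
G(5) = mex{0,0,0} = 1
G(6) = mex{1,0,0,0} = 2
G(7) = mex{1,1,0,0} = 2
G(8) = mex{1,1,1,0} = 2
G(9) = mex{2,1,1,1,0} = 3
G(10) = mex{2,2,1,1,0} = 3
G(11) = mex{2,2,2,1,0} = 3
G(12) = mex{3,2,2,2,1} = 0
G(13) = mex{3,3,2,2,1} = 0
G(14) = mex{3,3,3,2,1} = 0
G(15) = mex{0,3,3,3,2} = 1
G(16) = mex{0,0,3,3,2} = 1
G(17) = mex{0,0,0,3,2} = 1
G(18) = mex{1,0,0,0,3} = 2
G(19) = mex{1,1,0,0,3} = 2
G(20) = mex{1,1,1,0,3} = 2
G(21) = mex{2,1,1,1,0} = 3
G(22) = mex{2,2,1,1,0} = 3
G(23) = mex{2,2,2,1,0} = 3
G(24) = mex{3,2,2,2,1} = 0
G_B(24) = 0.
Combined Grundy value = 0 ⊕ 0 = 0.

0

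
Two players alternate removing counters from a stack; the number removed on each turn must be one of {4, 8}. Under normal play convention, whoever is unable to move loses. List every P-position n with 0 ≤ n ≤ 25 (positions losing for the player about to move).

G(0) = 0
G(1) = mex{} = 0
G(2) = mex{} = 0
G(3) = mex{} = 0
G(4) = mex{0} = 1
G(5) = mex{0} = 1
G(6) = mex{0} = 1
G(7) = mex{0} = 1
G(8) = mex{1,0} = 2
G(9) = mex{1,0} = 2
G(10) = mex{1,0} = 2
G(11) = mex{1,0} = 2
G(12) = mex{2,1} = 0
G(13) = mex{2,1} = 0
G(14) = mex{2,1} = 0
G(15) = mex{2,1} = 0
G(16) = mex{0,2} = 1
G(17) = mex{0,2} = 1
G(18) = mex{0,2} = 1
G(19) = mex{0,2} = 1
G(20) = mex{1,0} = 2
G(21) = mex{1,0} = 2
G(22) = mex{1,0} = 2
G(23) = mex{1,0} = 2
G(24) = mex{2,1} = 0
G(25) = mex{2,1} = 0
P-positions are exactly the n with G(n) = 0.

0, 1, 2, 3, 12, 13, 14, 15, 24, 25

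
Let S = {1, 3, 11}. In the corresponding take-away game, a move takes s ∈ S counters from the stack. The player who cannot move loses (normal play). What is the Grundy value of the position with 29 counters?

1

G(0) = 0
G(1) = mex{0} = 1
G(2) = mex{1} = 0
G(3) = mex{0,0} = 1
G(4) = mex{1,1} = 0
G(5) = mex{0,0} = 1
G(6) = mex{1,1} = 0
G(7) = mex{0,0} = 1
G(8) = mex{1,1} = 0
G(9) = mex{0,0} = 1
G(10) = mex{1,1} = 0
G(11) = mex{0,0,0} = 1
G(12) = mex{1,1,1} = 0
G(13) = mex{0,0,0} = 1
G(14) = mex{1,1,1} = 0
G(15) = mex{0,0,0} = 1
G(16) = mex{1,1,1} = 0
G(17) = mex{0,0,0} = 1
G(18) = mex{1,1,1} = 0
G(19) = mex{0,0,0} = 1
G(20) = mex{1,1,1} = 0
G(21) = mex{0,0,0} = 1
G(22) = mex{1,1,1} = 0
G(23) = mex{0,0,0} = 1
G(24) = mex{1,1,1} = 0
G(25) = mex{0,0,0} = 1
G(26) = mex{1,1,1} = 0
G(27) = mex{0,0,0} = 1
G(28) = mex{1,1,1} = 0
G(29) = mex{0,0,0} = 1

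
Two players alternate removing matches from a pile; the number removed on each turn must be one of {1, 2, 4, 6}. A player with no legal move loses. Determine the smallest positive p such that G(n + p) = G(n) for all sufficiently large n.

8

G(0) = 0
G(1) = mex{0} = 1
G(2) = mex{1,0} = 2
G(3) = mex{2,1} = 0
G(4) = mex{0,2,0} = 1
G(5) = mex{1,0,1} = 2
G(6) = mex{2,1,2,0} = 3
G(7) = mex{3,2,0,1} = 4
G(8) = mex{4,3,1,2} = 0
G(9) = mex{0,4,2,0} = 1
G(10) = mex{1,0,3,1} = 2
G(11) = mex{2,1,4,2} = 0
G(12) = mex{0,2,0,3} = 1
G(13) = mex{1,0,1,4} = 2
G(14) = mex{2,1,2,0} = 3
G(15) = mex{3,2,0,1} = 4
G(16) = mex{4,3,1,2} = 0
G(17) = mex{0,4,2,0} = 1
G(n+8) = G(n) holds for n = 0,…,5 (a full window of length max(S) = 6), so the sequence is purely periodic with period 8.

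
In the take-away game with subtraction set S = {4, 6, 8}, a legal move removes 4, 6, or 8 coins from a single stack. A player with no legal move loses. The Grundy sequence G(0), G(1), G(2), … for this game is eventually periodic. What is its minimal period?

G(0) = 0
G(1) = mex{} = 0
G(2) = mex{} = 0
G(3) = mex{} = 0
G(4) = mex{0} = 1
G(5) = mex{0} = 1
G(6) = mex{0,0} = 1
G(7) = mex{0,0} = 1
G(8) = mex{1,0,0} = 2
G(9) = mex{1,0,0} = 2
G(10) = mex{1,1,0} = 2
G(11) = mex{1,1,0} = 2
G(12) = mex{2,1,1} = 0
G(13) = mex{2,1,1} = 0
G(14) = mex{2,2,1} = 0
G(15) = mex{2,2,1} = 0
G(16) = mex{0,2,2} = 1
G(17) = mex{0,2,2} = 1
G(18) = mex{0,0,2} = 1
G(19) = mex{0,0,2} = 1
G(20) = mex{1,0,0} = 2
G(21) = mex{1,0,0} = 2
G(22) = mex{1,1,0} = 2
G(23) = mex{1,1,0} = 2
G(24) = mex{2,1,1} = 0
G(25) = mex{2,1,1} = 0
G(n+12) = G(n) holds for n = 0,…,7 (a full window of length max(S) = 8), so the sequence is purely periodic with period 12.

12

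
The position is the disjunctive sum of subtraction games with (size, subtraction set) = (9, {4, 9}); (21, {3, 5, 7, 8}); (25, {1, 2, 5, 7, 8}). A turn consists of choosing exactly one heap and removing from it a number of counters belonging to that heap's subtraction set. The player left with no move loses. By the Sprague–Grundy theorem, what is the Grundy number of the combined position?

0

Heap A, S = {4, 9}:
G(0) = 0
G(1) = mex{} = 0
G(2) = mex{} = 0
G(3) = mex{} = 0
G(4) = mex{0} = 1
G(5) = mex{0} = 1
G(6) = mex{0} = 1
G(7) = mex{0} = 1
G(8) = mex{1} = 0
G(9) = mex{1,0} = 2
G_A(9) = 2.
Heap B, S = {3, 5, 7, 8}:
G(0) = 0
G(1) = mex{} = 0
G(2) = mex{} = 0
G(3) = mex{0} = 1
G(4) = mex{0} = 1
G(5) = mex{0,0} = 1
G(6) = mex{1,0} = 2
G(7) = mex{1,0,0} = 2
G(8) = mex{1,1,0,0} = 2
G(9) = mex{2,1,0,0} = 3
G(10) = mex{2,1,1,0} = 3
G(11) = mex{2,2,1,1} = 0
G(12) = mex{3,2,1,1} = 0
G(13) = mex{3,2,2,1} = 0
G(14) = mex{0,3,2,2} = 1
G(15) = mex{0,3,2,2} = 1
G(16) = mex{0,0,3,2} = 1
G(17) = mex{1,0,3,3} = 2
G(18) = mex{1,0,0,3} = 2
G(19) = mex{1,1,0,0} = 2
G(20) = mex{2,1,0,0} = 3
G(21) = mex{2,1,1,0} = 3
G_B(21) = 3.
Heap C, S = {1, 2, 5, 7, 8}:
G(0) = 0
G(1) = mex{0} = 1
G(2) = mex{1,0} = 2
G(3) = mex{2,1} = 0
G(4) = mex{0,2} = 1
G(5) = mex{1,0,0} = 2
G(6) = mex{2,1,1} = 0
G(7) = mex{0,2,2,0} = 1
G(8) = mex{1,0,0,1,0} = 2
G(9) = mex{2,1,1,2,1} = 0
G(10) = mex{0,2,2,0,2} = 1
G(11) = mex{1,0,0,1,0} = 2
G(12) = mex{2,1,1,2,1} = 0
G(13) = mex{0,2,2,0,2} = 1
G(14) = mex{1,0,0,1,0} = 2
G(15) = mex{2,1,1,2,1} = 0
G(16) = mex{0,2,2,0,2} = 1
G(17) = mex{1,0,0,1,0} = 2
G(18) = mex{2,1,1,2,1} = 0
G(19) = mex{0,2,2,0,2} = 1
G(20) = mex{1,0,0,1,0} = 2
G(21) = mex{2,1,1,2,1} = 0
G(22) = mex{0,2,2,0,2} = 1
G(23) = mex{1,0,0,1,0} = 2
G(24) = mex{2,1,1,2,1} = 0
G(25) = mex{0,2,2,0,2} = 1
G_C(25) = 1.
Combined Grundy value = 2 ⊕ 3 ⊕ 1 = 0.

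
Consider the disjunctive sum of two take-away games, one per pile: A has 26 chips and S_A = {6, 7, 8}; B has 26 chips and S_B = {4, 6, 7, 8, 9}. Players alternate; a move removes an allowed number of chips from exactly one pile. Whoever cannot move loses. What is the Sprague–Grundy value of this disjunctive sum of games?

Pile A, S = {6, 7, 8}:
G(0) = 0
G(1) = mex{} = 0
G(2) = mex{} = 0
G(3) = mex{} = 0
G(4) = mex{} = 0
G(5) = mex{} = 0
G(6) = mex{0} = 1
G(7) = mex{0,0} = 1
G(8) = mex{0,0,0} = 1
G(9) = mex{0,0,0} = 1
G(10) = mex{0,0,0} = 1
G(11) = mex{0,0,0} = 1
G(12) = mex{1,0,0} = 2
G(13) = mex{1,1,0} = 2
G(14) = mex{1,1,1} = 0
G(15) = mex{1,1,1} = 0
G(16) = mex{1,1,1} = 0
G(17) = mex{1,1,1} = 0
G(18) = mex{2,1,1} = 0
G(19) = mex{2,2,1} = 0
G(20) = mex{0,2,2} = 1
G(21) = mex{0,0,2} = 1
G(22) = mex{0,0,0} = 1
G(23) = mex{0,0,0} = 1
G(24) = mex{0,0,0} = 1
G(25) = mex{0,0,0} = 1
G(26) = mex{1,0,0} = 2
G_A(26) = 2.
Pile B, S = {4, 6, 7, 8, 9}:
n :  0  1  2  3  4  5  6  7  8  9 10 11 12 13 14 15 16 17 18 19 20 21 22 23 24 25 26
G :  0  0  0  0  1  1  1  1  2  2  2  2  3  0  0  0  0  1  1  1  1  2  2  2  2  3  0
G_B(26) = 0.
Combined Grundy value = 2 ⊕ 0 = 2.

2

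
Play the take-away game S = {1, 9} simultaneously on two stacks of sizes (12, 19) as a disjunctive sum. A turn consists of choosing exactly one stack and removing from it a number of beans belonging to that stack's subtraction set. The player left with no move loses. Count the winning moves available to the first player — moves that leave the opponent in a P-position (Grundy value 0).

All stacks use S = {1, 9}:
n :  0  1  2  3  4  5  6  7  8  9 10 11 12 13 14 15 16 17 18 19
G :  0  1  0  1  0  1  0  1  0  1  0  1  0  1  0  1  0  1  0  1
Stack A: G(12) = 0.
Stack B: G(19) = 1.
Combined Grundy value = 0 ⊕ 1 = 1.
A winning move leaves total XOR = 0, i.e. changes one component's Grundy value g to g ⊕ X where X is the current total.
Stack A: need g' = 0⊕1 = 1. Options: 12−1→G=1, 12−9→G=1. Hits: 2.
Stack B: need g' = 1⊕1 = 0. Options: 19−1→G=0, 19−9→G=0. Hits: 2.

4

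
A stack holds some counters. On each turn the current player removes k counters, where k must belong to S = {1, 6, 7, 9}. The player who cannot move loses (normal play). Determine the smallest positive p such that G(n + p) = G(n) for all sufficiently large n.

n :  0  1  2  3  4  5  6  7  8  9 10 11 12 13 14 15 16 17 18 19 20 21 22 23 24 25
G :  0  1  0  1  0  1  2  3  2  3  2  3  0  1  0  1  0  1  2  3  2  3  2  3  0  1
G(n+12) = G(n) holds for n = 0,…,8 (a full window of length max(S) = 9), so the sequence is purely periodic with period 12.

12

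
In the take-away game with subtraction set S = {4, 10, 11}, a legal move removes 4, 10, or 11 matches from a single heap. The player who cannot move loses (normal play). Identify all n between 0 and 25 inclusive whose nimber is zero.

0, 1, 2, 3, 8, 9, 15, 16, 17, 22, 23, 24

n :  0  1  2  3  4  5  6  7  8  9 10 11 12 13 14 15 16 17 18 19 20 21 22 23 24 25
G :  0  0  0  0  1  1  1  1  0  0  2  2  1  1  3  0  0  0  2  1  1  1  0  0  0  2
P-positions are exactly the n with G(n) = 0.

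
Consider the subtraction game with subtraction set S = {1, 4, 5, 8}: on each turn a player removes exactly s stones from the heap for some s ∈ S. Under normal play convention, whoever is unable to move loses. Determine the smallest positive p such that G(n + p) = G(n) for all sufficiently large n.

9

G(0) = 0
G(1) = mex{0} = 1
G(2) = mex{1} = 0
G(3) = mex{0} = 1
G(4) = mex{1,0} = 2
G(5) = mex{2,1,0} = 3
G(6) = mex{3,0,1} = 2
G(7) = mex{2,1,0} = 3
G(8) = mex{3,2,1,0} = 4
G(9) = mex{4,3,2,1} = 0
G(10) = mex{0,2,3,0} = 1
G(11) = mex{1,3,2,1} = 0
G(12) = mex{0,4,3,2} = 1
G(13) = mex{1,0,4,3} = 2
G(14) = mex{2,1,0,2} = 3
G(15) = mex{3,0,1,3} = 2
G(16) = mex{2,1,0,4} = 3
G(17) = mex{3,2,1,0} = 4
G(18) = mex{4,3,2,1} = 0
G(19) = mex{0,2,3,0} = 1
G(n+9) = G(n) holds for n = 0,…,7 (a full window of length max(S) = 8), so the sequence is purely periodic with period 9.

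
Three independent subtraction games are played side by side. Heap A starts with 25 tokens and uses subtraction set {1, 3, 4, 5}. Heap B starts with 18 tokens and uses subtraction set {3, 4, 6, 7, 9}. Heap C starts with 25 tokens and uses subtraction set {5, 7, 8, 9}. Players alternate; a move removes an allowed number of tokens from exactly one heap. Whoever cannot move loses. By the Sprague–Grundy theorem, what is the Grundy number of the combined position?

1

Heap A, S = {1, 3, 4, 5}:
n :  0  1  2  3  4  5  6  7  8  9 10 11 12 13 14 15 16 17 18 19 20 21 22 23 24 25
G :  0  1  0  1  2  3  2  3  0  1  0  1  2  3  2  3  0  1  0  1  2  3  2  3  0  1
G_A(25) = 1.
Heap B, S = {3, 4, 6, 7, 9}:
n :  0  1  2  3  4  5  6  7  8  9 10 11 12 13 14 15 16 17 18
G :  0  0  0  1  1  1  2  2  2  3  3  3  0  0  0  1  1  1  2
G_B(18) = 2.
Heap C, S = {5, 7, 8, 9}:
n :  0  1  2  3  4  5  6  7  8  9 10 11 12 13 14 15 16 17 18 19 20 21 22 23 24 25
G :  0  0  0  0  0  1  1  1  1  1  2  2  2  2  0  0  0  0  0  1  1  1  1  1  2  2
G_C(25) = 2.
Combined Grundy value = 1 ⊕ 2 ⊕ 2 = 1.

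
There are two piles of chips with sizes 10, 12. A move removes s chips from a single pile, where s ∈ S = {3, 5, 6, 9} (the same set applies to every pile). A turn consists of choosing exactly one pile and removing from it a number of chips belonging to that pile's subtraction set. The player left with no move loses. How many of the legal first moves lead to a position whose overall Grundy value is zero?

All piles use S = {3, 5, 6, 9}:
n :  0  1  2  3  4  5  6  7  8  9 10 11 12
G :  0  0  0  1  1  1  2  2  2  3  3  3  0
Pile A: G(10) = 3.
Pile B: G(12) = 0.
Combined Grundy value = 3 ⊕ 0 = 3.
A winning move leaves total XOR = 0, i.e. changes one component's Grundy value g to g ⊕ X where X is the current total.
Pile A: need g' = 3⊕3 = 0. Options: 10−3→G=2, 10−5→G=1, 10−6→G=1, 10−9→G=0. Hits: 1.
Pile B: need g' = 0⊕3 = 3. Options: 12−3→G=3, 12−5→G=2, 12−6→G=2, 12−9→G=1. Hits: 1.

2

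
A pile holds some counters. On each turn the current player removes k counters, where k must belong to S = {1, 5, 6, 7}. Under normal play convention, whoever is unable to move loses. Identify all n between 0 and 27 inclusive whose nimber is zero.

n :  0  1  2  3  4  5  6  7  8  9 10 11 12 13 14 15 16 17 18 19 20 21 22 23 24 25 26 27
G :  0  1  0  1  0  1  2  3  2  3  2  3  0  1  0  1  0  1  2  3  2  3  2  3  0  1  0  1
P-positions are exactly the n with G(n) = 0.

0, 2, 4, 12, 14, 16, 24, 26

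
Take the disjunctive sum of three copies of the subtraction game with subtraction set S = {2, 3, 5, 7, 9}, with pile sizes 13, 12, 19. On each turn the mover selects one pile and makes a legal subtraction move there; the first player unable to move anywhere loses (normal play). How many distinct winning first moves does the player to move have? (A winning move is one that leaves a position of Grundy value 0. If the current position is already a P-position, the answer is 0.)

All piles use S = {2, 3, 5, 7, 9}:
n :  0  1  2  3  4  5  6  7  8  9 10 11 12 13 14 15 16 17 18 19
G :  0  0  1  1  2  2  3  3  4  4  5  0  0  1  1  2  2  3  3  4
Pile A: G(13) = 1.
Pile B: G(12) = 0.
Pile C: G(19) = 4.
Combined Grundy value = 1 ⊕ 0 ⊕ 4 = 5.
A winning move leaves total XOR = 0, i.e. changes one component's Grundy value g to g ⊕ X where X is the current total.
Pile A: need g' = 1⊕5 = 4. Options: 13−2→G=0, 13−3→G=5, 13−5→G=4, 13−7→G=3, 13−9→G=2. Hits: 1.
Pile B: need g' = 0⊕5 = 5. Options: 12−2→G=5, 12−3→G=4, 12−5→G=3, 12−7→G=2, 12−9→G=1. Hits: 1.
Pile C: need g' = 4⊕5 = 1. Options: 19−2→G=3, 19−3→G=2, 19−5→G=1, 19−7→G=0, 19−9→G=5. Hits: 1.

3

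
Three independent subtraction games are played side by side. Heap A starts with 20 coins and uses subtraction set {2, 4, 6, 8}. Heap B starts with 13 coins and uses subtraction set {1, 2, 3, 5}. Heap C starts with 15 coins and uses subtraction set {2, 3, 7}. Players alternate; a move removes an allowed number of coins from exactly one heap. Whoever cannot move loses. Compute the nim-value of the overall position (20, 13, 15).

1

Heap A, S = {2, 4, 6, 8}:
G(0) = 0
G(1) = mex{} = 0
G(2) = mex{0} = 1
G(3) = mex{0} = 1
G(4) = mex{1,0} = 2
G(5) = mex{1,0} = 2
G(6) = mex{2,1,0} = 3
G(7) = mex{2,1,0} = 3
G(8) = mex{3,2,1,0} = 4
G(9) = mex{3,2,1,0} = 4
G(10) = mex{4,3,2,1} = 0
G(11) = mex{4,3,2,1} = 0
G(12) = mex{0,4,3,2} = 1
G(13) = mex{0,4,3,2} = 1
G(14) = mex{1,0,4,3} = 2
G(15) = mex{1,0,4,3} = 2
G(16) = mex{2,1,0,4} = 3
G(17) = mex{2,1,0,4} = 3
G(18) = mex{3,2,1,0} = 4
G(19) = mex{3,2,1,0} = 4
G(20) = mex{4,3,2,1} = 0
G_A(20) = 0.
Heap B, S = {1, 2, 3, 5}:
n :  0  1  2  3  4  5  6  7  8  9 10 11 12 13
G :  0  1  2  3  0  1  2  3  0  1  2  3  0  1
G_B(13) = 1.
Heap C, S = {2, 3, 7}:
G(0) = 0
G(1) = mex{} = 0
G(2) = mex{0} = 1
G(3) = mex{0,0} = 1
G(4) = mex{1,0} = 2
G(5) = mex{1,1} = 0
G(6) = mex{2,1} = 0
G(7) = mex{0,2,0} = 1
G(8) = mex{0,0,0} = 1
G(9) = mex{1,0,1} = 2
G(10) = mex{1,1,1} = 0
G(11) = mex{2,1,2} = 0
G(12) = mex{0,2,0} = 1
G(13) = mex{0,0,0} = 1
G(14) = mex{1,0,1} = 2
G(15) = mex{1,1,1} = 0
G_C(15) = 0.
Combined Grundy value = 0 ⊕ 1 ⊕ 0 = 1.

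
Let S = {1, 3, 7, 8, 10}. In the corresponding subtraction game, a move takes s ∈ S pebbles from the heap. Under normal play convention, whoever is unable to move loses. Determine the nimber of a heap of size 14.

2

G(0) = 0
G(1) = mex{0} = 1
G(2) = mex{1} = 0
G(3) = mex{0,0} = 1
G(4) = mex{1,1} = 0
G(5) = mex{0,0} = 1
G(6) = mex{1,1} = 0
G(7) = mex{0,0,0} = 1
G(8) = mex{1,1,1,0} = 2
G(9) = mex{2,0,0,1} = 3
G(10) = mex{3,1,1,0,0} = 2
G(11) = mex{2,2,0,1,1} = 3
G(12) = mex{3,3,1,0,0} = 2
G(13) = mex{2,2,0,1,1} = 3
G(14) = mex{3,3,1,0,0} = 2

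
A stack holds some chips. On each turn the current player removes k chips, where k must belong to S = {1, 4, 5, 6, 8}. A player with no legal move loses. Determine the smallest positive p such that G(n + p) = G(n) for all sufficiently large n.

9

n :  0  1  2  3  4  5  6  7  8  9 10 11 12 13 14 15 16 17 18 19
G :  0  1  0  1  2  3  2  3  4  0  1  0  1  2  3  2  3  4  0  1
G(n+9) = G(n) holds for n = 0,…,7 (a full window of length max(S) = 8), so the sequence is purely periodic with period 9.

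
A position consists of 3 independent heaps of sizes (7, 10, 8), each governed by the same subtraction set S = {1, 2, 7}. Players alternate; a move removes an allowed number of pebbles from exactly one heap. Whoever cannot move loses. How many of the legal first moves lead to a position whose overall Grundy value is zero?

All heaps use S = {1, 2, 7}:
n :  0  1  2  3  4  5  6  7  8  9 10
G :  0  1  2  0  1  2  0  1  2  0  1
Heap A: G(7) = 1.
Heap B: G(10) = 1.
Heap C: G(8) = 2.
Combined Grundy value = 1 ⊕ 1 ⊕ 2 = 2.
A winning move leaves total XOR = 0, i.e. changes one component's Grundy value g to g ⊕ X where X is the current total.
Heap A: need g' = 1⊕2 = 3. Options: 7−1→G=0, 7−2→G=2, 7−7→G=0. Hits: 0.
Heap B: need g' = 1⊕2 = 3. Options: 10−1→G=0, 10−2→G=2, 10−7→G=0. Hits: 0.
Heap C: need g' = 2⊕2 = 0. Options: 8−1→G=1, 8−2→G=0, 8−7→G=1. Hits: 1.

1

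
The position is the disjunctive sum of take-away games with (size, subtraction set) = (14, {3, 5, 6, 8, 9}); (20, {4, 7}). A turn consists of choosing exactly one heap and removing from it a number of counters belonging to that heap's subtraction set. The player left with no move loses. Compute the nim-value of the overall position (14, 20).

2

Heap A, S = {3, 5, 6, 8, 9}:
G(0) = 0
G(1) = mex{} = 0
G(2) = mex{} = 0
G(3) = mex{0} = 1
G(4) = mex{0} = 1
G(5) = mex{0,0} = 1
G(6) = mex{1,0,0} = 2
G(7) = mex{1,0,0} = 2
G(8) = mex{1,1,0,0} = 2
G(9) = mex{2,1,1,0,0} = 3
G(10) = mex{2,1,1,0,0} = 3
G(11) = mex{2,2,1,1,0} = 3
G(12) = mex{3,2,2,1,1} = 0
G(13) = mex{3,2,2,1,1} = 0
G(14) = mex{3,3,2,2,1} = 0
G_A(14) = 0.
Heap B, S = {4, 7}:
n :  0  1  2  3  4  5  6  7  8  9 10 11 12 13 14 15 16 17 18 19 20
G :  0  0  0  0  1  1  1  1  2  2  2  0  0  0  0  1  1  1  1  2  2
G_B(20) = 2.
Combined Grundy value = 0 ⊕ 2 = 2.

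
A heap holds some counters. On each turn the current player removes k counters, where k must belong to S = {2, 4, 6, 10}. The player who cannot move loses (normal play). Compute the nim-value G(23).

G(0) = 0
G(1) = mex{} = 0
G(2) = mex{0} = 1
G(3) = mex{0} = 1
G(4) = mex{1,0} = 2
G(5) = mex{1,0} = 2
G(6) = mex{2,1,0} = 3
G(7) = mex{2,1,0} = 3
G(8) = mex{3,2,1} = 0
G(9) = mex{3,2,1} = 0
G(10) = mex{0,3,2,0} = 1
G(11) = mex{0,3,2,0} = 1
G(12) = mex{1,0,3,1} = 2
G(13) = mex{1,0,3,1} = 2
G(14) = mex{2,1,0,2} = 3
G(15) = mex{2,1,0,2} = 3
G(16) = mex{3,2,1,3} = 0
G(17) = mex{3,2,1,3} = 0
G(18) = mex{0,3,2,0} = 1
G(19) = mex{0,3,2,0} = 1
G(20) = mex{1,0,3,1} = 2
G(21) = mex{1,0,3,1} = 2
G(22) = mex{2,1,0,2} = 3
G(23) = mex{2,1,0,2} = 3

3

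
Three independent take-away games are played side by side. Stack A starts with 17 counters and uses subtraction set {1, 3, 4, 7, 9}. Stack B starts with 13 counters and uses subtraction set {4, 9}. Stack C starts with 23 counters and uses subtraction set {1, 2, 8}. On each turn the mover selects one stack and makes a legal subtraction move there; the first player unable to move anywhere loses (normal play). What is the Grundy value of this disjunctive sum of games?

3

Stack A, S = {1, 3, 4, 7, 9}:
n :  0  1  2  3  4  5  6  7  8  9 10 11 12 13 14 15 16 17
G :  0  1  0  1  2  3  2  3  0  1  0  1  2  3  2  3  0  1
G_A(17) = 1.
Stack B, S = {4, 9}:
G(0) = 0
G(1) = mex{} = 0
G(2) = mex{} = 0
G(3) = mex{} = 0
G(4) = mex{0} = 1
G(5) = mex{0} = 1
G(6) = mex{0} = 1
G(7) = mex{0} = 1
G(8) = mex{1} = 0
G(9) = mex{1,0} = 2
G(10) = mex{1,0} = 2
G(11) = mex{1,0} = 2
G(12) = mex{0,0} = 1
G(13) = mex{2,1} = 0
G_B(13) = 0.
Stack C, S = {1, 2, 8}:
G(0) = 0
G(1) = mex{0} = 1
G(2) = mex{1,0} = 2
G(3) = mex{2,1} = 0
G(4) = mex{0,2} = 1
G(5) = mex{1,0} = 2
G(6) = mex{2,1} = 0
G(7) = mex{0,2} = 1
G(8) = mex{1,0,0} = 2
G(9) = mex{2,1,1} = 0
G(10) = mex{0,2,2} = 1
G(11) = mex{1,0,0} = 2
G(12) = mex{2,1,1} = 0
G(13) = mex{0,2,2} = 1
G(14) = mex{1,0,0} = 2
G(15) = mex{2,1,1} = 0
G(16) = mex{0,2,2} = 1
G(17) = mex{1,0,0} = 2
G(18) = mex{2,1,1} = 0
G(19) = mex{0,2,2} = 1
G(20) = mex{1,0,0} = 2
G(21) = mex{2,1,1} = 0
G(22) = mex{0,2,2} = 1
G(23) = mex{1,0,0} = 2
G_C(23) = 2.
Combined Grundy value = 1 ⊕ 0 ⊕ 2 = 3.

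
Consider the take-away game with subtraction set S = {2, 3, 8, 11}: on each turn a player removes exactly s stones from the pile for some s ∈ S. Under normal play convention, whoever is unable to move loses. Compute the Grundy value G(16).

n :  0  1  2  3  4  5  6  7  8  9 10 11 12 13 14 15 16
G :  0  0  1  1  2  0  0  1  1  2  0  3  1  2  2  0  3

3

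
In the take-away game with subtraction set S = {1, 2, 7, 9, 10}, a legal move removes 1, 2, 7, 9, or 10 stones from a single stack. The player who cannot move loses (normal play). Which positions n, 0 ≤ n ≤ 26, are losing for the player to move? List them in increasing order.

0, 3, 6, 11, 14, 17, 22, 25

n :  0  1  2  3  4  5  6  7  8  9 10 11 12 13 14 15 16 17 18 19 20 21 22 23 24 25 26
G :  0  1  2  0  1  2  0  1  2  3  4  0  1  2  0  1  2  0  1  2  3  4  0  1  2  0  1
P-positions are exactly the n with G(n) = 0.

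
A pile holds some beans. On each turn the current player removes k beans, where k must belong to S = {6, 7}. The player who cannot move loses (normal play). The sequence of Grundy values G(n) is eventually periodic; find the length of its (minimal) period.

G(0) = 0
G(1) = mex{} = 0
G(2) = mex{} = 0
G(3) = mex{} = 0
G(4) = mex{} = 0
G(5) = mex{} = 0
G(6) = mex{0} = 1
G(7) = mex{0,0} = 1
G(8) = mex{0,0} = 1
G(9) = mex{0,0} = 1
G(10) = mex{0,0} = 1
G(11) = mex{0,0} = 1
G(12) = mex{1,0} = 2
G(13) = mex{1,1} = 0
G(14) = mex{1,1} = 0
G(15) = mex{1,1} = 0
G(16) = mex{1,1} = 0
G(17) = mex{1,1} = 0
G(18) = mex{2,1} = 0
G(19) = mex{0,2} = 1
G(20) = mex{0,0} = 1
G(21) = mex{0,0} = 1
G(22) = mex{0,0} = 1
G(23) = mex{0,0} = 1
G(24) = mex{0,0} = 1
G(25) = mex{1,0} = 2
G(26) = mex{1,1} = 0
G(27) = mex{1,1} = 0
G(n+13) = G(n) holds for n = 0,…,6 (a full window of length max(S) = 7), so the sequence is purely periodic with period 13.

13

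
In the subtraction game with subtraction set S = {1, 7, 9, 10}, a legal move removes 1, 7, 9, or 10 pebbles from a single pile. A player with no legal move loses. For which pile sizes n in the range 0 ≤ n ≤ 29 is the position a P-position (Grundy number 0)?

G(0) = 0
G(1) = mex{0} = 1
G(2) = mex{1} = 0
G(3) = mex{0} = 1
G(4) = mex{1} = 0
G(5) = mex{0} = 1
G(6) = mex{1} = 0
G(7) = mex{0,0} = 1
G(8) = mex{1,1} = 0
G(9) = mex{0,0,0} = 1
G(10) = mex{1,1,1,0} = 2
G(11) = mex{2,0,0,1} = 3
G(12) = mex{3,1,1,0} = 2
G(13) = mex{2,0,0,1} = 3
G(14) = mex{3,1,1,0} = 2
G(15) = mex{2,0,0,1} = 3
G(16) = mex{3,1,1,0} = 2
G(17) = mex{2,2,0,1} = 3
G(18) = mex{3,3,1,0} = 2
G(19) = mex{2,2,2,1} = 0
G(20) = mex{0,3,3,2} = 1
G(21) = mex{1,2,2,3} = 0
G(22) = mex{0,3,3,2} = 1
G(23) = mex{1,2,2,3} = 0
G(24) = mex{0,3,3,2} = 1
G(25) = mex{1,2,2,3} = 0
G(26) = mex{0,0,3,2} = 1
G(27) = mex{1,1,2,3} = 0
G(28) = mex{0,0,0,2} = 1
G(29) = mex{1,1,1,0} = 2
P-positions are exactly the n with G(n) = 0.

0, 2, 4, 6, 8, 19, 21, 23, 25, 27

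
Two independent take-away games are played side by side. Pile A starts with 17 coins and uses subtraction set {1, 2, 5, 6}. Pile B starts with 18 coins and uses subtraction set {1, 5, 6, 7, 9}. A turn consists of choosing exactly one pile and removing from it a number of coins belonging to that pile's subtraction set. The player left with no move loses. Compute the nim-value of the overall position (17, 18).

Pile A, S = {1, 2, 5, 6}:
n :  0  1  2  3  4  5  6  7  8  9 10 11 12 13 14 15 16 17
G :  0  1  2  0  1  2  3  0  1  2  0  1  2  3  0  1  2  0
G_A(17) = 0.
Pile B, S = {1, 5, 6, 7, 9}:
G(0) = 0
G(1) = mex{0} = 1
G(2) = mex{1} = 0
G(3) = mex{0} = 1
G(4) = mex{1} = 0
G(5) = mex{0,0} = 1
G(6) = mex{1,1,0} = 2
G(7) = mex{2,0,1,0} = 3
G(8) = mex{3,1,0,1} = 2
G(9) = mex{2,0,1,0,0} = 3
G(10) = mex{3,1,0,1,1} = 2
G(11) = mex{2,2,1,0,0} = 3
G(12) = mex{3,3,2,1,1} = 0
G(13) = mex{0,2,3,2,0} = 1
G(14) = mex{1,3,2,3,1} = 0
G(15) = mex{0,2,3,2,2} = 1
G(16) = mex{1,3,2,3,3} = 0
G(17) = mex{0,0,3,2,2} = 1
G(18) = mex{1,1,0,3,3} = 2
G_B(18) = 2.
Combined Grundy value = 0 ⊕ 2 = 2.

2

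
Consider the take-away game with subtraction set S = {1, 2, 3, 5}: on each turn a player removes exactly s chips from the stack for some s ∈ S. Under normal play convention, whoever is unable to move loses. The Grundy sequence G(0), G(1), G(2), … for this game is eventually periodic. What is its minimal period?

n :  0  1  2  3  4  5  6  7  8  9 10 11 12 13 14
G :  0  1  2  3  0  1  2  3  0  1  2  3  0  1  2
G(n+4) = G(n) holds for n = 0,…,4 (a full window of length max(S) = 5), so the sequence is purely periodic with period 4.

4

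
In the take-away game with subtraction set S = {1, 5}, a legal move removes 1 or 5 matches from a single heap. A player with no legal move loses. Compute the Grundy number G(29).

n :  0  1  2  3  4  5  6  7  8  9 10 11 12 13 14 15 16 17 18 19 20 21 22 23 24 25 26 27 28 29
G :  0  1  0  1  0  1  0  1  0  1  0  1  0  1  0  1  0  1  0  1  0  1  0  1  0  1  0  1  0  1

1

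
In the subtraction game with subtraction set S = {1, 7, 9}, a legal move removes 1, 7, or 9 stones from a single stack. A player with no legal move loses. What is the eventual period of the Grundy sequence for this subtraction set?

n :  0  1  2  3  4  5  6  7  8  9 10 11 12 13 14
G :  0  1  0  1  0  1  0  1  0  1  0  1  0  1  0
G(n+2) = G(n) holds for n = 0,…,8 (a full window of length max(S) = 9), so the sequence is purely periodic with period 2.

2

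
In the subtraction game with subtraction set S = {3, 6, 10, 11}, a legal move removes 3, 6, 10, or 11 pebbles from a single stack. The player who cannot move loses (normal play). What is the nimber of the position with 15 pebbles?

G(0) = 0
G(1) = mex{} = 0
G(2) = mex{} = 0
G(3) = mex{0} = 1
G(4) = mex{0} = 1
G(5) = mex{0} = 1
G(6) = mex{1,0} = 2
G(7) = mex{1,0} = 2
G(8) = mex{1,0} = 2
G(9) = mex{2,1} = 0
G(10) = mex{2,1,0} = 3
G(11) = mex{2,1,0,0} = 3
G(12) = mex{0,2,0,0} = 1
G(13) = mex{3,2,1,0} = 4
G(14) = mex{3,2,1,1} = 0
G(15) = mex{1,0,1,1} = 2

2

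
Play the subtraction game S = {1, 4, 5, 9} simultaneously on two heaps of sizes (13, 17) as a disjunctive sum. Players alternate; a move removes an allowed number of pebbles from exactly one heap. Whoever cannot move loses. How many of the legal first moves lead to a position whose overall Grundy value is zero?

2

All heaps use S = {1, 4, 5, 9}:
n :  0  1  2  3  4  5  6  7  8  9 10 11 12 13 14 15 16 17
G :  0  1  0  1  2  3  2  3  0  1  0  1  2  3  2  3  0  1
Heap A: G(13) = 3.
Heap B: G(17) = 1.
Combined Grundy value = 3 ⊕ 1 = 2.
A winning move leaves total XOR = 0, i.e. changes one component's Grundy value g to g ⊕ X where X is the current total.
Heap A: need g' = 3⊕2 = 1. Options: 13−1→G=2, 13−4→G=1, 13−5→G=0, 13−9→G=2. Hits: 1.
Heap B: need g' = 1⊕2 = 3. Options: 17−1→G=0, 17−4→G=3, 17−5→G=2, 17−9→G=0. Hits: 1.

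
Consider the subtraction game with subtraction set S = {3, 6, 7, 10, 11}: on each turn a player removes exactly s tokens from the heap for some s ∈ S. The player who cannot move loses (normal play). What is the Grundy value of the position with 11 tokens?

3

G(0) = 0
G(1) = mex{} = 0
G(2) = mex{} = 0
G(3) = mex{0} = 1
G(4) = mex{0} = 1
G(5) = mex{0} = 1
G(6) = mex{1,0} = 2
G(7) = mex{1,0,0} = 2
G(8) = mex{1,0,0} = 2
G(9) = mex{2,1,0} = 3
G(10) = mex{2,1,1,0} = 3
G(11) = mex{2,1,1,0,0} = 3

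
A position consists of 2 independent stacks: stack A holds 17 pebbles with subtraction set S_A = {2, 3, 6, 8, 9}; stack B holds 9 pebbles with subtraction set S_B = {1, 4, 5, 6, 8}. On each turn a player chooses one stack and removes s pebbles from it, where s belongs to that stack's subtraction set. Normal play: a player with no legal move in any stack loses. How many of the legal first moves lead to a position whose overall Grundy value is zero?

0

Stack A, S = {2, 3, 6, 8, 9}:
n :  0  1  2  3  4  5  6  7  8  9 10 11 12 13 14 15 16 17
G :  0  0  1  1  2  0  3  1  2  2  3  3  0  4  1  5  0  0
G_A(17) = 0.
Stack B, S = {1, 4, 5, 6, 8}:
G(0) = 0
G(1) = mex{0} = 1
G(2) = mex{1} = 0
G(3) = mex{0} = 1
G(4) = mex{1,0} = 2
G(5) = mex{2,1,0} = 3
G(6) = mex{3,0,1,0} = 2
G(7) = mex{2,1,0,1} = 3
G(8) = mex{3,2,1,0,0} = 4
G(9) = mex{4,3,2,1,1} = 0
G_B(9) = 0.
Combined Grundy value = 0 ⊕ 0 = 0.
A winning move leaves total XOR = 0, i.e. changes one component's Grundy value g to g ⊕ X where X is the current total.
Stack A: target g' = 0⊕0 = 0, but every legal move changes the Grundy value (mex property), so 0 moves.
Stack B: target g' = 0⊕0 = 0, but every legal move changes the Grundy value (mex property), so 0 moves.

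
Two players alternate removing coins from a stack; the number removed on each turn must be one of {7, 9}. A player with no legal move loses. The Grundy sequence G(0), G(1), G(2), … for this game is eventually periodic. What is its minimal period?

n :  0  1  2  3  4  5  6  7  8  9 10 11 12 13 14 15 16 17 18 19 20 21 22 23 24 25 26 27 28 29 30 31 32 33
G :  0  0  0  0  0  0  0  1  1  1  1  1  1  1  2  2  0  0  0  0  0  0  0  1  1  1  1  1  1  1  2  2  0  0
G(n+16) = G(n) holds for n = 0,…,8 (a full window of length max(S) = 9), so the sequence is purely periodic with period 16.

16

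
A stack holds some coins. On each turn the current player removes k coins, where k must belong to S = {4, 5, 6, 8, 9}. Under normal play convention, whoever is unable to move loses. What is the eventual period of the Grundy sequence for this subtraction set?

G(0) = 0
G(1) = mex{} = 0
G(2) = mex{} = 0
G(3) = mex{} = 0
G(4) = mex{0} = 1
G(5) = mex{0,0} = 1
G(6) = mex{0,0,0} = 1
G(7) = mex{0,0,0} = 1
G(8) = mex{1,0,0,0} = 2
G(9) = mex{1,1,0,0,0} = 2
G(10) = mex{1,1,1,0,0} = 2
G(11) = mex{1,1,1,0,0} = 2
G(12) = mex{2,1,1,1,0} = 3
G(13) = mex{2,2,1,1,1} = 0
G(14) = mex{2,2,2,1,1} = 0
G(15) = mex{2,2,2,1,1} = 0
G(16) = mex{3,2,2,2,1} = 0
G(17) = mex{0,3,2,2,2} = 1
G(18) = mex{0,0,3,2,2} = 1
G(19) = mex{0,0,0,2,2} = 1
G(20) = mex{0,0,0,3,2} = 1
G(21) = mex{1,0,0,0,3} = 2
G(22) = mex{1,1,0,0,0} = 2
G(23) = mex{1,1,1,0,0} = 2
G(24) = mex{1,1,1,0,0} = 2
G(25) = mex{2,1,1,1,0} = 3
G(26) = mex{2,2,1,1,1} = 0
G(27) = mex{2,2,2,1,1} = 0
G(n+13) = G(n) holds for n = 0,…,8 (a full window of length max(S) = 9), so the sequence is purely periodic with period 13.

13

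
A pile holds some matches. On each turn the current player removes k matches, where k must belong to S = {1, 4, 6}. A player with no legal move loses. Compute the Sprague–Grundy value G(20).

G(0) = 0
G(1) = mex{0} = 1
G(2) = mex{1} = 0
G(3) = mex{0} = 1
G(4) = mex{1,0} = 2
G(5) = mex{2,1} = 0
G(6) = mex{0,0,0} = 1
G(7) = mex{1,1,1} = 0
G(8) = mex{0,2,0} = 1
G(9) = mex{1,0,1} = 2
G(10) = mex{2,1,2} = 0
G(11) = mex{0,0,0} = 1
G(12) = mex{1,1,1} = 0
G(13) = mex{0,2,0} = 1
G(14) = mex{1,0,1} = 2
G(15) = mex{2,1,2} = 0
G(16) = mex{0,0,0} = 1
G(17) = mex{1,1,1} = 0
G(18) = mex{0,2,0} = 1
G(19) = mex{1,0,1} = 2
G(20) = mex{2,1,2} = 0

0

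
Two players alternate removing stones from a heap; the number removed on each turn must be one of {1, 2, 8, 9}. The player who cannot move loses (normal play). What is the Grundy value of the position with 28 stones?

n :  0  1  2  3  4  5  6  7  8  9 10 11 12 13 14 15 16 17 18 19 20 21 22 23 24 25 26 27 28
G :  0  1  2  0  1  2  0  1  2  3  0  1  2  0  1  2  0  1  2  3  0  1  2  0  1  2  0  1  2

2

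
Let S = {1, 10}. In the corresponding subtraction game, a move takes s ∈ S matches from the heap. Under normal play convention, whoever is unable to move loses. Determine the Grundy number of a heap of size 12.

G(0) = 0
G(1) = mex{0} = 1
G(2) = mex{1} = 0
G(3) = mex{0} = 1
G(4) = mex{1} = 0
G(5) = mex{0} = 1
G(6) = mex{1} = 0
G(7) = mex{0} = 1
G(8) = mex{1} = 0
G(9) = mex{0} = 1
G(10) = mex{1,0} = 2
G(11) = mex{2,1} = 0
G(12) = mex{0,0} = 1

1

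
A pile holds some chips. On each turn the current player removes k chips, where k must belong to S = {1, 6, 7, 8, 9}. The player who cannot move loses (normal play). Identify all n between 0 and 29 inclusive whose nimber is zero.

G(0) = 0
G(1) = mex{0} = 1
G(2) = mex{1} = 0
G(3) = mex{0} = 1
G(4) = mex{1} = 0
G(5) = mex{0} = 1
G(6) = mex{1,0} = 2
G(7) = mex{2,1,0} = 3
G(8) = mex{3,0,1,0} = 2
G(9) = mex{2,1,0,1,0} = 3
G(10) = mex{3,0,1,0,1} = 2
G(11) = mex{2,1,0,1,0} = 3
G(12) = mex{3,2,1,0,1} = 4
G(13) = mex{4,3,2,1,0} = 5
G(14) = mex{5,2,3,2,1} = 0
G(15) = mex{0,3,2,3,2} = 1
G(16) = mex{1,2,3,2,3} = 0
G(17) = mex{0,3,2,3,2} = 1
G(18) = mex{1,4,3,2,3} = 0
G(19) = mex{0,5,4,3,2} = 1
G(20) = mex{1,0,5,4,3} = 2
G(21) = mex{2,1,0,5,4} = 3
G(22) = mex{3,0,1,0,5} = 2
G(23) = mex{2,1,0,1,0} = 3
G(24) = mex{3,0,1,0,1} = 2
G(25) = mex{2,1,0,1,0} = 3
G(26) = mex{3,2,1,0,1} = 4
G(27) = mex{4,3,2,1,0} = 5
G(28) = mex{5,2,3,2,1} = 0
G(29) = mex{0,3,2,3,2} = 1
P-positions are exactly the n with G(n) = 0.

0, 2, 4, 14, 16, 18, 28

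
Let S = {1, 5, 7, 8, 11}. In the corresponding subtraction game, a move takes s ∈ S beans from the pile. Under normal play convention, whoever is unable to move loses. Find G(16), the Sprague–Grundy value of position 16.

0

G(0) = 0
G(1) = mex{0} = 1
G(2) = mex{1} = 0
G(3) = mex{0} = 1
G(4) = mex{1} = 0
G(5) = mex{0,0} = 1
G(6) = mex{1,1} = 0
G(7) = mex{0,0,0} = 1
G(8) = mex{1,1,1,0} = 2
G(9) = mex{2,0,0,1} = 3
G(10) = mex{3,1,1,0} = 2
G(11) = mex{2,0,0,1,0} = 3
G(12) = mex{3,1,1,0,1} = 2
G(13) = mex{2,2,0,1,0} = 3
G(14) = mex{3,3,1,0,1} = 2
G(15) = mex{2,2,2,1,0} = 3
G(16) = mex{3,3,3,2,1} = 0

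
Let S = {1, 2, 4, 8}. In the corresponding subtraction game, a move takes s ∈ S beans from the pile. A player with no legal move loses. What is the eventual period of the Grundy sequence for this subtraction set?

3

n :  0  1  2  3  4  5  6  7  8  9 10 11 12 13 14
G :  0  1  2  0  1  2  0  1  2  0  1  2  0  1  2
G(n+3) = G(n) holds for n = 0,…,7 (a full window of length max(S) = 8), so the sequence is purely periodic with period 3.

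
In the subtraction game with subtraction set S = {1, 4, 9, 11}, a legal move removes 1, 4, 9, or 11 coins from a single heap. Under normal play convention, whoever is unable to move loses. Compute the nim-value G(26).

1

G(0) = 0
G(1) = mex{0} = 1
G(2) = mex{1} = 0
G(3) = mex{0} = 1
G(4) = mex{1,0} = 2
G(5) = mex{2,1} = 0
G(6) = mex{0,0} = 1
G(7) = mex{1,1} = 0
G(8) = mex{0,2} = 1
G(9) = mex{1,0,0} = 2
G(10) = mex{2,1,1} = 0
G(11) = mex{0,0,0,0} = 1
G(12) = mex{1,1,1,1} = 0
G(13) = mex{0,2,2,0} = 1
G(14) = mex{1,0,0,1} = 2
G(15) = mex{2,1,1,2} = 0
G(16) = mex{0,0,0,0} = 1
G(17) = mex{1,1,1,1} = 0
G(18) = mex{0,2,2,0} = 1
G(19) = mex{1,0,0,1} = 2
G(20) = mex{2,1,1,2} = 0
G(21) = mex{0,0,0,0} = 1
G(22) = mex{1,1,1,1} = 0
G(23) = mex{0,2,2,0} = 1
G(24) = mex{1,0,0,1} = 2
G(25) = mex{2,1,1,2} = 0
G(26) = mex{0,0,0,0} = 1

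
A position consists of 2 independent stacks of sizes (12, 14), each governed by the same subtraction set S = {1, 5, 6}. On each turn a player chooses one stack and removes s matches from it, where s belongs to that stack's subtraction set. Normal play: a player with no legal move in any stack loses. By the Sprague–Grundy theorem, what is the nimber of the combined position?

0

All stacks use S = {1, 5, 6}:
G(0) = 0
G(1) = mex{0} = 1
G(2) = mex{1} = 0
G(3) = mex{0} = 1
G(4) = mex{1} = 0
G(5) = mex{0,0} = 1
G(6) = mex{1,1,0} = 2
G(7) = mex{2,0,1} = 3
G(8) = mex{3,1,0} = 2
G(9) = mex{2,0,1} = 3
G(10) = mex{3,1,0} = 2
G(11) = mex{2,2,1} = 0
G(12) = mex{0,3,2} = 1
G(13) = mex{1,2,3} = 0
G(14) = mex{0,3,2} = 1
Stack A: G(12) = 1.
Stack B: G(14) = 1.
Combined Grundy value = 1 ⊕ 1 = 0.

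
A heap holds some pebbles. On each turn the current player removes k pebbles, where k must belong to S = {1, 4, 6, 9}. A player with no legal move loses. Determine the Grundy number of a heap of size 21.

1

G(0) = 0
G(1) = mex{0} = 1
G(2) = mex{1} = 0
G(3) = mex{0} = 1
G(4) = mex{1,0} = 2
G(5) = mex{2,1} = 0
G(6) = mex{0,0,0} = 1
G(7) = mex{1,1,1} = 0
G(8) = mex{0,2,0} = 1
G(9) = mex{1,0,1,0} = 2
G(10) = mex{2,1,2,1} = 0
G(11) = mex{0,0,0,0} = 1
G(12) = mex{1,1,1,1} = 0
G(13) = mex{0,2,0,2} = 1
G(14) = mex{1,0,1,0} = 2
G(15) = mex{2,1,2,1} = 0
G(16) = mex{0,0,0,0} = 1
G(17) = mex{1,1,1,1} = 0
G(18) = mex{0,2,0,2} = 1
G(19) = mex{1,0,1,0} = 2
G(20) = mex{2,1,2,1} = 0
G(21) = mex{0,0,0,0} = 1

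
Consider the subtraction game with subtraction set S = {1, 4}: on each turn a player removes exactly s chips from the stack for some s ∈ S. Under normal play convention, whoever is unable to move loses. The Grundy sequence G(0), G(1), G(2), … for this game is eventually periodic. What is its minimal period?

n :  0  1  2  3  4  5  6  7  8  9 10 11 12 13 14
G :  0  1  0  1  2  0  1  0  1  2  0  1  0  1  2
G(n+5) = G(n) holds for n = 0,…,3 (a full window of length max(S) = 4), so the sequence is purely periodic with period 5.

5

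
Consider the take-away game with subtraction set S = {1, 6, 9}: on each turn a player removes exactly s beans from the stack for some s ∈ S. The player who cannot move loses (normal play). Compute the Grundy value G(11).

n :  0  1  2  3  4  5  6  7  8  9 10 11
G :  0  1  0  1  0  1  2  0  1  2  3  2

2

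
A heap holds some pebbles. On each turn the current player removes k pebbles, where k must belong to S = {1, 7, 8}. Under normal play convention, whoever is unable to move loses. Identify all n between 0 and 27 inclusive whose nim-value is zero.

0, 2, 4, 6, 15, 17, 19, 21

G(0) = 0
G(1) = mex{0} = 1
G(2) = mex{1} = 0
G(3) = mex{0} = 1
G(4) = mex{1} = 0
G(5) = mex{0} = 1
G(6) = mex{1} = 0
G(7) = mex{0,0} = 1
G(8) = mex{1,1,0} = 2
G(9) = mex{2,0,1} = 3
G(10) = mex{3,1,0} = 2
G(11) = mex{2,0,1} = 3
G(12) = mex{3,1,0} = 2
G(13) = mex{2,0,1} = 3
G(14) = mex{3,1,0} = 2
G(15) = mex{2,2,1} = 0
G(16) = mex{0,3,2} = 1
G(17) = mex{1,2,3} = 0
G(18) = mex{0,3,2} = 1
G(19) = mex{1,2,3} = 0
G(20) = mex{0,3,2} = 1
G(21) = mex{1,2,3} = 0
G(22) = mex{0,0,2} = 1
G(23) = mex{1,1,0} = 2
G(24) = mex{2,0,1} = 3
G(25) = mex{3,1,0} = 2
G(26) = mex{2,0,1} = 3
G(27) = mex{3,1,0} = 2
P-positions are exactly the n with G(n) = 0.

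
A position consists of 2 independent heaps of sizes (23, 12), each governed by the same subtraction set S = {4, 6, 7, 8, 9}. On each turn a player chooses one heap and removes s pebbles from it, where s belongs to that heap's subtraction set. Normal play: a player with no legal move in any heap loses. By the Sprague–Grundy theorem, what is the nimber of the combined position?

All heaps use S = {4, 6, 7, 8, 9}:
G(0) = 0
G(1) = mex{} = 0
G(2) = mex{} = 0
G(3) = mex{} = 0
G(4) = mex{0} = 1
G(5) = mex{0} = 1
G(6) = mex{0,0} = 1
G(7) = mex{0,0,0} = 1
G(8) = mex{1,0,0,0} = 2
G(9) = mex{1,0,0,0,0} = 2
G(10) = mex{1,1,0,0,0} = 2
G(11) = mex{1,1,1,0,0} = 2
G(12) = mex{2,1,1,1,0} = 3
G(13) = mex{2,1,1,1,1} = 0
G(14) = mex{2,2,1,1,1} = 0
G(15) = mex{2,2,2,1,1} = 0
G(16) = mex{3,2,2,2,1} = 0
G(17) = mex{0,2,2,2,2} = 1
G(18) = mex{0,3,2,2,2} = 1
G(19) = mex{0,0,3,2,2} = 1
G(20) = mex{0,0,0,3,2} = 1
G(21) = mex{1,0,0,0,3} = 2
G(22) = mex{1,0,0,0,0} = 2
G(23) = mex{1,1,0,0,0} = 2
Heap A: G(23) = 2.
Heap B: G(12) = 3.
Combined Grundy value = 2 ⊕ 3 = 1.

1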